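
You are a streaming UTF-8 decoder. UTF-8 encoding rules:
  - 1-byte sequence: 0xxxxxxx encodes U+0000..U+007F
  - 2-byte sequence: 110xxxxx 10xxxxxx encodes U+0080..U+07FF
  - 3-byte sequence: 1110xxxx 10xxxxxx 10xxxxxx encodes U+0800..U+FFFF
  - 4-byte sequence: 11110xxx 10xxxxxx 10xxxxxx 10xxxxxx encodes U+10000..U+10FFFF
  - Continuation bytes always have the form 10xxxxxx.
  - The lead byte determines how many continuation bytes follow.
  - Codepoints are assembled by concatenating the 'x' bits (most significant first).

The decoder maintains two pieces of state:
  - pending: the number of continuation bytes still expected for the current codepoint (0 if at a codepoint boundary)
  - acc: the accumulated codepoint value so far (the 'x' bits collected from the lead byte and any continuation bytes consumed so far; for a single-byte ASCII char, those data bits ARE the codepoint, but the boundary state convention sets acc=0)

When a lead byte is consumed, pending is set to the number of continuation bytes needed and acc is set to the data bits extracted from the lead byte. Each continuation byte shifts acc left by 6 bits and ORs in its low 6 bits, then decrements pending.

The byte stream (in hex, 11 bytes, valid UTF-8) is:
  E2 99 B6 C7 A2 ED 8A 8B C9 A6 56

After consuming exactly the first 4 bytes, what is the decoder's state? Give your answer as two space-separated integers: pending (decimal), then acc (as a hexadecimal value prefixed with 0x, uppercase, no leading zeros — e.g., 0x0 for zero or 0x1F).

Byte[0]=E2: 3-byte lead. pending=2, acc=0x2
Byte[1]=99: continuation. acc=(acc<<6)|0x19=0x99, pending=1
Byte[2]=B6: continuation. acc=(acc<<6)|0x36=0x2676, pending=0
Byte[3]=C7: 2-byte lead. pending=1, acc=0x7

Answer: 1 0x7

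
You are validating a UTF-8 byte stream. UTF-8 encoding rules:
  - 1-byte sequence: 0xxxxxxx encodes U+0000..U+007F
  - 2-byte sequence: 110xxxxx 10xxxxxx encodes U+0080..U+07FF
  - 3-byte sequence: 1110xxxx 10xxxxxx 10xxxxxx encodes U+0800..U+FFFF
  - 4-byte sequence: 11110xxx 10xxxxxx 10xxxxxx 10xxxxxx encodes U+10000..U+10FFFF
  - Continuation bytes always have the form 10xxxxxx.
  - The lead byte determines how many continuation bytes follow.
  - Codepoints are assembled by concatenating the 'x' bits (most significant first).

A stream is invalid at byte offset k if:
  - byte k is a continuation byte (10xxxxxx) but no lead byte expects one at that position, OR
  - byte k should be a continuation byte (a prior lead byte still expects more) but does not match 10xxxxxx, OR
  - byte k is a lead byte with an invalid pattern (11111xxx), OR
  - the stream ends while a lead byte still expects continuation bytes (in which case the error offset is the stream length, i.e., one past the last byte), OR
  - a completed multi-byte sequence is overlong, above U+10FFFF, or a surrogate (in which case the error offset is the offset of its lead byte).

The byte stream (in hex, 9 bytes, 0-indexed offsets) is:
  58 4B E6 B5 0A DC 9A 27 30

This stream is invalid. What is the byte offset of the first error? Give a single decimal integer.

Byte[0]=58: 1-byte ASCII. cp=U+0058
Byte[1]=4B: 1-byte ASCII. cp=U+004B
Byte[2]=E6: 3-byte lead, need 2 cont bytes. acc=0x6
Byte[3]=B5: continuation. acc=(acc<<6)|0x35=0x1B5
Byte[4]=0A: expected 10xxxxxx continuation. INVALID

Answer: 4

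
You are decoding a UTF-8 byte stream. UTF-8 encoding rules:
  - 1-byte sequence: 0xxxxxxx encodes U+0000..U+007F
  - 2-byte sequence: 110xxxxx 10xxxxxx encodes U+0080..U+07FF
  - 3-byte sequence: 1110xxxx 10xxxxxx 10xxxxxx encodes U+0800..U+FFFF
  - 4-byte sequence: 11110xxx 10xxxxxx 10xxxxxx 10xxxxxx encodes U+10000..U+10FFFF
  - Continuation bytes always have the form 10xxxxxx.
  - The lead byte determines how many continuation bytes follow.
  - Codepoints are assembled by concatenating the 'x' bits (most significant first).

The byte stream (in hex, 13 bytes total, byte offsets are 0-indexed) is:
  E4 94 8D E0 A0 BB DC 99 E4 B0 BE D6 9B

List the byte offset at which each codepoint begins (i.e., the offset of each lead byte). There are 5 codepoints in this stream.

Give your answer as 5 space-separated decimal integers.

Byte[0]=E4: 3-byte lead, need 2 cont bytes. acc=0x4
Byte[1]=94: continuation. acc=(acc<<6)|0x14=0x114
Byte[2]=8D: continuation. acc=(acc<<6)|0x0D=0x450D
Completed: cp=U+450D (starts at byte 0)
Byte[3]=E0: 3-byte lead, need 2 cont bytes. acc=0x0
Byte[4]=A0: continuation. acc=(acc<<6)|0x20=0x20
Byte[5]=BB: continuation. acc=(acc<<6)|0x3B=0x83B
Completed: cp=U+083B (starts at byte 3)
Byte[6]=DC: 2-byte lead, need 1 cont bytes. acc=0x1C
Byte[7]=99: continuation. acc=(acc<<6)|0x19=0x719
Completed: cp=U+0719 (starts at byte 6)
Byte[8]=E4: 3-byte lead, need 2 cont bytes. acc=0x4
Byte[9]=B0: continuation. acc=(acc<<6)|0x30=0x130
Byte[10]=BE: continuation. acc=(acc<<6)|0x3E=0x4C3E
Completed: cp=U+4C3E (starts at byte 8)
Byte[11]=D6: 2-byte lead, need 1 cont bytes. acc=0x16
Byte[12]=9B: continuation. acc=(acc<<6)|0x1B=0x59B
Completed: cp=U+059B (starts at byte 11)

Answer: 0 3 6 8 11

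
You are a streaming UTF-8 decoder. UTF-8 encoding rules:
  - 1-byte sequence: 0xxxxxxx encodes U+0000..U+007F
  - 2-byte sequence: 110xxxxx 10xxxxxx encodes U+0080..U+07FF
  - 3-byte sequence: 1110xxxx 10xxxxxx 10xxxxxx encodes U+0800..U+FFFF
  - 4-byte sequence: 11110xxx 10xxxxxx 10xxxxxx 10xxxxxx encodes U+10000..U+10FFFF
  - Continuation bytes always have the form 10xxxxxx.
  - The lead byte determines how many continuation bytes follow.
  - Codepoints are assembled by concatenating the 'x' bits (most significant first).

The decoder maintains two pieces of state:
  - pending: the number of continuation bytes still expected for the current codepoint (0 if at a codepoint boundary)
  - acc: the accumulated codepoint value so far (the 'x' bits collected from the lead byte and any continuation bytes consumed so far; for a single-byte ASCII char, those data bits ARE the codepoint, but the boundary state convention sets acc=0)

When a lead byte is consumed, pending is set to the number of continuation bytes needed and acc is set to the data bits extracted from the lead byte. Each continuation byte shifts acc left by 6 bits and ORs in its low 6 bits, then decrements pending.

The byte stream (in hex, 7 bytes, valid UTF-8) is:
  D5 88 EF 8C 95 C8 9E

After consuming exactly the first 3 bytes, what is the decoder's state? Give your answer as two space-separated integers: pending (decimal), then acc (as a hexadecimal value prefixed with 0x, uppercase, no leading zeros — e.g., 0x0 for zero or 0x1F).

Byte[0]=D5: 2-byte lead. pending=1, acc=0x15
Byte[1]=88: continuation. acc=(acc<<6)|0x08=0x548, pending=0
Byte[2]=EF: 3-byte lead. pending=2, acc=0xF

Answer: 2 0xF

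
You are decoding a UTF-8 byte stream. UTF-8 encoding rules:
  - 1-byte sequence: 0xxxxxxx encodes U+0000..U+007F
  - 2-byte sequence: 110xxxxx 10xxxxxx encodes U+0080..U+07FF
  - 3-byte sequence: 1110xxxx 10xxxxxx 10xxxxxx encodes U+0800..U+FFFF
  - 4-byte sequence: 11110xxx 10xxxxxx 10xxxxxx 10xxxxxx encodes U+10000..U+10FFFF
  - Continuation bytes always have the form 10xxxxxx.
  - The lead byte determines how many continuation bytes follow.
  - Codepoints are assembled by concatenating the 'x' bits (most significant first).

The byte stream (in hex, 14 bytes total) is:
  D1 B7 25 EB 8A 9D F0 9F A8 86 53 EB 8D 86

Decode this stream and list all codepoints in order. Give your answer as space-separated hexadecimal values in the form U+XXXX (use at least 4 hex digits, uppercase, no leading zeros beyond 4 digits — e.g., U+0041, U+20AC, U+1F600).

Answer: U+0477 U+0025 U+B29D U+1FA06 U+0053 U+B346

Derivation:
Byte[0]=D1: 2-byte lead, need 1 cont bytes. acc=0x11
Byte[1]=B7: continuation. acc=(acc<<6)|0x37=0x477
Completed: cp=U+0477 (starts at byte 0)
Byte[2]=25: 1-byte ASCII. cp=U+0025
Byte[3]=EB: 3-byte lead, need 2 cont bytes. acc=0xB
Byte[4]=8A: continuation. acc=(acc<<6)|0x0A=0x2CA
Byte[5]=9D: continuation. acc=(acc<<6)|0x1D=0xB29D
Completed: cp=U+B29D (starts at byte 3)
Byte[6]=F0: 4-byte lead, need 3 cont bytes. acc=0x0
Byte[7]=9F: continuation. acc=(acc<<6)|0x1F=0x1F
Byte[8]=A8: continuation. acc=(acc<<6)|0x28=0x7E8
Byte[9]=86: continuation. acc=(acc<<6)|0x06=0x1FA06
Completed: cp=U+1FA06 (starts at byte 6)
Byte[10]=53: 1-byte ASCII. cp=U+0053
Byte[11]=EB: 3-byte lead, need 2 cont bytes. acc=0xB
Byte[12]=8D: continuation. acc=(acc<<6)|0x0D=0x2CD
Byte[13]=86: continuation. acc=(acc<<6)|0x06=0xB346
Completed: cp=U+B346 (starts at byte 11)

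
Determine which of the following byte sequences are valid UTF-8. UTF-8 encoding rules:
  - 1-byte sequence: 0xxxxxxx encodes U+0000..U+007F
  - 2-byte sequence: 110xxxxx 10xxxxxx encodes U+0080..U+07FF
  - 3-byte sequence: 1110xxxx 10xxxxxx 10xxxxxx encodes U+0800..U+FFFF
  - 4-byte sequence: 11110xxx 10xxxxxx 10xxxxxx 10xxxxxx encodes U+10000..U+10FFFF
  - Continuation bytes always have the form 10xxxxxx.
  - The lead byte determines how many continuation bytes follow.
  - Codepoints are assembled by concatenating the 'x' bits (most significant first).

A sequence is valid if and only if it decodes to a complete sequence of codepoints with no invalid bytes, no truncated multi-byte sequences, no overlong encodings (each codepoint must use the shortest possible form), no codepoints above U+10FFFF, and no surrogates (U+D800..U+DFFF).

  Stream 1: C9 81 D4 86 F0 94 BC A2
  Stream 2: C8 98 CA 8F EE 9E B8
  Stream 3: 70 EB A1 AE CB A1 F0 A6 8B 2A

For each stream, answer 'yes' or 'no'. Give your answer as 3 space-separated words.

Stream 1: decodes cleanly. VALID
Stream 2: decodes cleanly. VALID
Stream 3: error at byte offset 9. INVALID

Answer: yes yes no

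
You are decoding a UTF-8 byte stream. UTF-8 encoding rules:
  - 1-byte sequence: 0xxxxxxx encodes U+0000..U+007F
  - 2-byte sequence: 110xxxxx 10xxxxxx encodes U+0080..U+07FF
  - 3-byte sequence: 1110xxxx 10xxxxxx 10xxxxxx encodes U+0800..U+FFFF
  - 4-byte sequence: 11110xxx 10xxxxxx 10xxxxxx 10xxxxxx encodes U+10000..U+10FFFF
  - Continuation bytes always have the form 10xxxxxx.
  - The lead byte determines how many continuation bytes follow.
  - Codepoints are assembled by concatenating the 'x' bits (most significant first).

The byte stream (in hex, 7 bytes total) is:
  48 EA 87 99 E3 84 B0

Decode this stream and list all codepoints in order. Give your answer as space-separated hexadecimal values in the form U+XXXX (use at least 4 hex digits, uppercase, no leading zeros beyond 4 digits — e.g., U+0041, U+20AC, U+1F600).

Byte[0]=48: 1-byte ASCII. cp=U+0048
Byte[1]=EA: 3-byte lead, need 2 cont bytes. acc=0xA
Byte[2]=87: continuation. acc=(acc<<6)|0x07=0x287
Byte[3]=99: continuation. acc=(acc<<6)|0x19=0xA1D9
Completed: cp=U+A1D9 (starts at byte 1)
Byte[4]=E3: 3-byte lead, need 2 cont bytes. acc=0x3
Byte[5]=84: continuation. acc=(acc<<6)|0x04=0xC4
Byte[6]=B0: continuation. acc=(acc<<6)|0x30=0x3130
Completed: cp=U+3130 (starts at byte 4)

Answer: U+0048 U+A1D9 U+3130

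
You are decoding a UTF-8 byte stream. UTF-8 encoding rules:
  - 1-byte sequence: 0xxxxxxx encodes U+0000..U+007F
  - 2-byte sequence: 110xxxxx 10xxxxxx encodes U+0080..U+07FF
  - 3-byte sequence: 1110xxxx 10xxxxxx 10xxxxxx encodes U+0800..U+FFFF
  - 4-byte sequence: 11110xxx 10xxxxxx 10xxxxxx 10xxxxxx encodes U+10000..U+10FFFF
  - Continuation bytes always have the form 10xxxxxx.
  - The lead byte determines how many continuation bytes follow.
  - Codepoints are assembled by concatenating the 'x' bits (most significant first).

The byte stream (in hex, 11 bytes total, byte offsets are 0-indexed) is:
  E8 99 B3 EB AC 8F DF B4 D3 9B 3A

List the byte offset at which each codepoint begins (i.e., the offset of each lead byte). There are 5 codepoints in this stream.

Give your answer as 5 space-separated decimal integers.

Byte[0]=E8: 3-byte lead, need 2 cont bytes. acc=0x8
Byte[1]=99: continuation. acc=(acc<<6)|0x19=0x219
Byte[2]=B3: continuation. acc=(acc<<6)|0x33=0x8673
Completed: cp=U+8673 (starts at byte 0)
Byte[3]=EB: 3-byte lead, need 2 cont bytes. acc=0xB
Byte[4]=AC: continuation. acc=(acc<<6)|0x2C=0x2EC
Byte[5]=8F: continuation. acc=(acc<<6)|0x0F=0xBB0F
Completed: cp=U+BB0F (starts at byte 3)
Byte[6]=DF: 2-byte lead, need 1 cont bytes. acc=0x1F
Byte[7]=B4: continuation. acc=(acc<<6)|0x34=0x7F4
Completed: cp=U+07F4 (starts at byte 6)
Byte[8]=D3: 2-byte lead, need 1 cont bytes. acc=0x13
Byte[9]=9B: continuation. acc=(acc<<6)|0x1B=0x4DB
Completed: cp=U+04DB (starts at byte 8)
Byte[10]=3A: 1-byte ASCII. cp=U+003A

Answer: 0 3 6 8 10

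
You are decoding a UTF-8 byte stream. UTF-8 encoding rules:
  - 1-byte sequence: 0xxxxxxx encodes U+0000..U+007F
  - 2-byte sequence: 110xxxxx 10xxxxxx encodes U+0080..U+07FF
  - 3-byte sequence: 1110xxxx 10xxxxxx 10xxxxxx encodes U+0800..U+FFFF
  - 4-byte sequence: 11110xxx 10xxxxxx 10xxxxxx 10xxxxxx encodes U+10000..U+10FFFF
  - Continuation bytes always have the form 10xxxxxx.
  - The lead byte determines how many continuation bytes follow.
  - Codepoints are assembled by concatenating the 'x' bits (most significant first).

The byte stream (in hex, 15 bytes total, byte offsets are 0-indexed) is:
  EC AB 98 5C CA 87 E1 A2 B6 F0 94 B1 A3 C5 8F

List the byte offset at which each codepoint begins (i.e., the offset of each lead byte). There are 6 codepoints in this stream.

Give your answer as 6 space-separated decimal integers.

Answer: 0 3 4 6 9 13

Derivation:
Byte[0]=EC: 3-byte lead, need 2 cont bytes. acc=0xC
Byte[1]=AB: continuation. acc=(acc<<6)|0x2B=0x32B
Byte[2]=98: continuation. acc=(acc<<6)|0x18=0xCAD8
Completed: cp=U+CAD8 (starts at byte 0)
Byte[3]=5C: 1-byte ASCII. cp=U+005C
Byte[4]=CA: 2-byte lead, need 1 cont bytes. acc=0xA
Byte[5]=87: continuation. acc=(acc<<6)|0x07=0x287
Completed: cp=U+0287 (starts at byte 4)
Byte[6]=E1: 3-byte lead, need 2 cont bytes. acc=0x1
Byte[7]=A2: continuation. acc=(acc<<6)|0x22=0x62
Byte[8]=B6: continuation. acc=(acc<<6)|0x36=0x18B6
Completed: cp=U+18B6 (starts at byte 6)
Byte[9]=F0: 4-byte lead, need 3 cont bytes. acc=0x0
Byte[10]=94: continuation. acc=(acc<<6)|0x14=0x14
Byte[11]=B1: continuation. acc=(acc<<6)|0x31=0x531
Byte[12]=A3: continuation. acc=(acc<<6)|0x23=0x14C63
Completed: cp=U+14C63 (starts at byte 9)
Byte[13]=C5: 2-byte lead, need 1 cont bytes. acc=0x5
Byte[14]=8F: continuation. acc=(acc<<6)|0x0F=0x14F
Completed: cp=U+014F (starts at byte 13)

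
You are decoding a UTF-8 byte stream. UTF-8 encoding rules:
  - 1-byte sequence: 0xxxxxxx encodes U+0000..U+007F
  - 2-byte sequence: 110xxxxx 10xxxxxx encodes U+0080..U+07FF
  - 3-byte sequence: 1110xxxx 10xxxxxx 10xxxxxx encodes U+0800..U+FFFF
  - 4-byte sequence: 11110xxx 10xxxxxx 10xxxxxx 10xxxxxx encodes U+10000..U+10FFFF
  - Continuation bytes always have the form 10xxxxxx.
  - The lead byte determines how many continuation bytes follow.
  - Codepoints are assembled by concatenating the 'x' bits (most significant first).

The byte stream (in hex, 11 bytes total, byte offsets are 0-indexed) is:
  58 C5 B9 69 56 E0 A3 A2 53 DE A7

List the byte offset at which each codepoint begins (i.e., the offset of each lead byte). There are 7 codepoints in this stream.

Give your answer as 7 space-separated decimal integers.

Byte[0]=58: 1-byte ASCII. cp=U+0058
Byte[1]=C5: 2-byte lead, need 1 cont bytes. acc=0x5
Byte[2]=B9: continuation. acc=(acc<<6)|0x39=0x179
Completed: cp=U+0179 (starts at byte 1)
Byte[3]=69: 1-byte ASCII. cp=U+0069
Byte[4]=56: 1-byte ASCII. cp=U+0056
Byte[5]=E0: 3-byte lead, need 2 cont bytes. acc=0x0
Byte[6]=A3: continuation. acc=(acc<<6)|0x23=0x23
Byte[7]=A2: continuation. acc=(acc<<6)|0x22=0x8E2
Completed: cp=U+08E2 (starts at byte 5)
Byte[8]=53: 1-byte ASCII. cp=U+0053
Byte[9]=DE: 2-byte lead, need 1 cont bytes. acc=0x1E
Byte[10]=A7: continuation. acc=(acc<<6)|0x27=0x7A7
Completed: cp=U+07A7 (starts at byte 9)

Answer: 0 1 3 4 5 8 9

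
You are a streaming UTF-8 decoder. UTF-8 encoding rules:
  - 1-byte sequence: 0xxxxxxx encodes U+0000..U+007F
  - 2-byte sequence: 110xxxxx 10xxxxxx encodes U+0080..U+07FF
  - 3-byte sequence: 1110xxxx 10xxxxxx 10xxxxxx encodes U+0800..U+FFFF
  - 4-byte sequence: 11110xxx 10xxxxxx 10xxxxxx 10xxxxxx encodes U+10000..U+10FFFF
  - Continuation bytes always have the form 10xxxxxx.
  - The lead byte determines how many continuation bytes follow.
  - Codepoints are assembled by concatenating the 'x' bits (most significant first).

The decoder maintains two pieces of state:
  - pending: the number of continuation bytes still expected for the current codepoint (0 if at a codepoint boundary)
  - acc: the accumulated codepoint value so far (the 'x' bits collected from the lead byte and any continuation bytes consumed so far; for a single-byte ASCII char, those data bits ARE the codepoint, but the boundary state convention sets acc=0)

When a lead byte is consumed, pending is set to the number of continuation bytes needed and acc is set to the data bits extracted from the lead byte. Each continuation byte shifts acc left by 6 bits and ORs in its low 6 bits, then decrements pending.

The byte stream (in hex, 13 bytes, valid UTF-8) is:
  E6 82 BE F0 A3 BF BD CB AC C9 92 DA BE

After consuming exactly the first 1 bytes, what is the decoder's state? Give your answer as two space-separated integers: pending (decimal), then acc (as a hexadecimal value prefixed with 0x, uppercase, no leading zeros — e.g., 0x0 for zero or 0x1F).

Answer: 2 0x6

Derivation:
Byte[0]=E6: 3-byte lead. pending=2, acc=0x6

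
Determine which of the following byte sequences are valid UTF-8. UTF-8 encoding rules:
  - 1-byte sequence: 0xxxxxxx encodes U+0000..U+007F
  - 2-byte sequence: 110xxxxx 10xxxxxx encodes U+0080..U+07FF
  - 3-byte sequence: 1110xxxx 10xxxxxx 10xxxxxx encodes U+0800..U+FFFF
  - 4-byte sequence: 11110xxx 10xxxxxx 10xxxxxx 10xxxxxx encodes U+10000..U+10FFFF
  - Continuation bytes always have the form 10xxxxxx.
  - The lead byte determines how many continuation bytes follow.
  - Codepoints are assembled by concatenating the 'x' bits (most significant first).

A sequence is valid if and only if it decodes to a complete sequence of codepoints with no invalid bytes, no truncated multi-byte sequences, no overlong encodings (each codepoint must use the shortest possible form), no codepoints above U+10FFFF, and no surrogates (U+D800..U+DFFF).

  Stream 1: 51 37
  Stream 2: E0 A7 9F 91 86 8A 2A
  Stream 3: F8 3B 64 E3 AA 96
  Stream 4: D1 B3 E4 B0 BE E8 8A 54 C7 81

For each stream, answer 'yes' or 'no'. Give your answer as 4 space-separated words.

Stream 1: decodes cleanly. VALID
Stream 2: error at byte offset 3. INVALID
Stream 3: error at byte offset 0. INVALID
Stream 4: error at byte offset 7. INVALID

Answer: yes no no no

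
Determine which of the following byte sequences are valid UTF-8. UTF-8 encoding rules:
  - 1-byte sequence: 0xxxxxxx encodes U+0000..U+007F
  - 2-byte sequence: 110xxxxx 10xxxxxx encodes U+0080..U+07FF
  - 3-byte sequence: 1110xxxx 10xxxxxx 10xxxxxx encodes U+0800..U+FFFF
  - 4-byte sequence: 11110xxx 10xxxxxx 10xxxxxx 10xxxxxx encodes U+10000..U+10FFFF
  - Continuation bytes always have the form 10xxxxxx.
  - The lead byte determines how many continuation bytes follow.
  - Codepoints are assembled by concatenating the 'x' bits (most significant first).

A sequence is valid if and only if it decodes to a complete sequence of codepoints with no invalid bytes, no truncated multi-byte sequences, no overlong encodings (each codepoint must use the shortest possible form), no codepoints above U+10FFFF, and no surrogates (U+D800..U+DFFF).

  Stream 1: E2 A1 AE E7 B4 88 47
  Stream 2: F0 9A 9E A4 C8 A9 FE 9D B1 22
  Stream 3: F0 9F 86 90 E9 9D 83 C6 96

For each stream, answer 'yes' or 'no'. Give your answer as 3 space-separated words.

Stream 1: decodes cleanly. VALID
Stream 2: error at byte offset 6. INVALID
Stream 3: decodes cleanly. VALID

Answer: yes no yes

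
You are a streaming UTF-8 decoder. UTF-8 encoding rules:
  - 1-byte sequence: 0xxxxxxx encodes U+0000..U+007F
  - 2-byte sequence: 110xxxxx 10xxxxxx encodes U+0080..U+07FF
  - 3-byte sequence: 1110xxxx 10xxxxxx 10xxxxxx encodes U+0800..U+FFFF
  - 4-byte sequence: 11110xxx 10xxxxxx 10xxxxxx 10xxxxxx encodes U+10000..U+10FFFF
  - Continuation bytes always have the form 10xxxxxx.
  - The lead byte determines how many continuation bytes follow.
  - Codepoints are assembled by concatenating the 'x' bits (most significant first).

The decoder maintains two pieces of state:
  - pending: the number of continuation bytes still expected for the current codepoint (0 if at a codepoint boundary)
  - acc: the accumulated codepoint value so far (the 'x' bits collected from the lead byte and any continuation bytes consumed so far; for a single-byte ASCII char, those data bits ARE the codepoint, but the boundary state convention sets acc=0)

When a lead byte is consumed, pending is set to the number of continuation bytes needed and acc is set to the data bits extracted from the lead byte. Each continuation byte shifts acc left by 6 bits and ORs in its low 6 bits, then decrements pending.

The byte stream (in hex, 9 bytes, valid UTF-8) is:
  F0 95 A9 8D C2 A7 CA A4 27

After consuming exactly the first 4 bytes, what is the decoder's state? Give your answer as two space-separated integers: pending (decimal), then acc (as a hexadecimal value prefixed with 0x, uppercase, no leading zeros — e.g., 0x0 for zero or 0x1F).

Answer: 0 0x15A4D

Derivation:
Byte[0]=F0: 4-byte lead. pending=3, acc=0x0
Byte[1]=95: continuation. acc=(acc<<6)|0x15=0x15, pending=2
Byte[2]=A9: continuation. acc=(acc<<6)|0x29=0x569, pending=1
Byte[3]=8D: continuation. acc=(acc<<6)|0x0D=0x15A4D, pending=0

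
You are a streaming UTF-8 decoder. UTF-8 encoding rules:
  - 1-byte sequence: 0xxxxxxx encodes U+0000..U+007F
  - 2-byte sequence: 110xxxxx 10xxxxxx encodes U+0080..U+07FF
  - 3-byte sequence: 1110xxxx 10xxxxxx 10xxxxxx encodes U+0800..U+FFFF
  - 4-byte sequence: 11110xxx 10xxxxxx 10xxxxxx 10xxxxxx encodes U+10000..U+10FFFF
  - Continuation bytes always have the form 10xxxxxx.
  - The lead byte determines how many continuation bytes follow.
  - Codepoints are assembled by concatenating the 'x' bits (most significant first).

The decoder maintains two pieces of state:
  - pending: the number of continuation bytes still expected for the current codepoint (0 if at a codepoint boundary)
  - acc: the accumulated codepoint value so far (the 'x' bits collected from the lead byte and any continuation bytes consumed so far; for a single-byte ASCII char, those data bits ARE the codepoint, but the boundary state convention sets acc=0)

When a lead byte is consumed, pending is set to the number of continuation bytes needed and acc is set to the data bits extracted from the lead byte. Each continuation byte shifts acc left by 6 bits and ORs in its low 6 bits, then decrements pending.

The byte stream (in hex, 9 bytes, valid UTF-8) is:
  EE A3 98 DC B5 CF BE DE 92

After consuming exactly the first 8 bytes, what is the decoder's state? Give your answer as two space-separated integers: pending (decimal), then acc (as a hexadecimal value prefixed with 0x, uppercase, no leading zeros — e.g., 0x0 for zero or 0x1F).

Answer: 1 0x1E

Derivation:
Byte[0]=EE: 3-byte lead. pending=2, acc=0xE
Byte[1]=A3: continuation. acc=(acc<<6)|0x23=0x3A3, pending=1
Byte[2]=98: continuation. acc=(acc<<6)|0x18=0xE8D8, pending=0
Byte[3]=DC: 2-byte lead. pending=1, acc=0x1C
Byte[4]=B5: continuation. acc=(acc<<6)|0x35=0x735, pending=0
Byte[5]=CF: 2-byte lead. pending=1, acc=0xF
Byte[6]=BE: continuation. acc=(acc<<6)|0x3E=0x3FE, pending=0
Byte[7]=DE: 2-byte lead. pending=1, acc=0x1E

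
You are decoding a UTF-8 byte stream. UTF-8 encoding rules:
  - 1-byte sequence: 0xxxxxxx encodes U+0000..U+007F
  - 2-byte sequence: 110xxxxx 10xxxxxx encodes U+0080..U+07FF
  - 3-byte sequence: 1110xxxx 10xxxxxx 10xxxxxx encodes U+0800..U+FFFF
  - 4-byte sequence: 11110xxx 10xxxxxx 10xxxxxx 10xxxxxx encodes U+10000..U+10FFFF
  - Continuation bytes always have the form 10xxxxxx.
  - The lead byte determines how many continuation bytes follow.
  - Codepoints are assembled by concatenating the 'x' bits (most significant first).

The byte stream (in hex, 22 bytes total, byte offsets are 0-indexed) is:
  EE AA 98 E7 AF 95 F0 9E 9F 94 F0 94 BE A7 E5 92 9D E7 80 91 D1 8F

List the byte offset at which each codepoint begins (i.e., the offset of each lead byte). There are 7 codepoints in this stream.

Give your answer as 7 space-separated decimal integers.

Byte[0]=EE: 3-byte lead, need 2 cont bytes. acc=0xE
Byte[1]=AA: continuation. acc=(acc<<6)|0x2A=0x3AA
Byte[2]=98: continuation. acc=(acc<<6)|0x18=0xEA98
Completed: cp=U+EA98 (starts at byte 0)
Byte[3]=E7: 3-byte lead, need 2 cont bytes. acc=0x7
Byte[4]=AF: continuation. acc=(acc<<6)|0x2F=0x1EF
Byte[5]=95: continuation. acc=(acc<<6)|0x15=0x7BD5
Completed: cp=U+7BD5 (starts at byte 3)
Byte[6]=F0: 4-byte lead, need 3 cont bytes. acc=0x0
Byte[7]=9E: continuation. acc=(acc<<6)|0x1E=0x1E
Byte[8]=9F: continuation. acc=(acc<<6)|0x1F=0x79F
Byte[9]=94: continuation. acc=(acc<<6)|0x14=0x1E7D4
Completed: cp=U+1E7D4 (starts at byte 6)
Byte[10]=F0: 4-byte lead, need 3 cont bytes. acc=0x0
Byte[11]=94: continuation. acc=(acc<<6)|0x14=0x14
Byte[12]=BE: continuation. acc=(acc<<6)|0x3E=0x53E
Byte[13]=A7: continuation. acc=(acc<<6)|0x27=0x14FA7
Completed: cp=U+14FA7 (starts at byte 10)
Byte[14]=E5: 3-byte lead, need 2 cont bytes. acc=0x5
Byte[15]=92: continuation. acc=(acc<<6)|0x12=0x152
Byte[16]=9D: continuation. acc=(acc<<6)|0x1D=0x549D
Completed: cp=U+549D (starts at byte 14)
Byte[17]=E7: 3-byte lead, need 2 cont bytes. acc=0x7
Byte[18]=80: continuation. acc=(acc<<6)|0x00=0x1C0
Byte[19]=91: continuation. acc=(acc<<6)|0x11=0x7011
Completed: cp=U+7011 (starts at byte 17)
Byte[20]=D1: 2-byte lead, need 1 cont bytes. acc=0x11
Byte[21]=8F: continuation. acc=(acc<<6)|0x0F=0x44F
Completed: cp=U+044F (starts at byte 20)

Answer: 0 3 6 10 14 17 20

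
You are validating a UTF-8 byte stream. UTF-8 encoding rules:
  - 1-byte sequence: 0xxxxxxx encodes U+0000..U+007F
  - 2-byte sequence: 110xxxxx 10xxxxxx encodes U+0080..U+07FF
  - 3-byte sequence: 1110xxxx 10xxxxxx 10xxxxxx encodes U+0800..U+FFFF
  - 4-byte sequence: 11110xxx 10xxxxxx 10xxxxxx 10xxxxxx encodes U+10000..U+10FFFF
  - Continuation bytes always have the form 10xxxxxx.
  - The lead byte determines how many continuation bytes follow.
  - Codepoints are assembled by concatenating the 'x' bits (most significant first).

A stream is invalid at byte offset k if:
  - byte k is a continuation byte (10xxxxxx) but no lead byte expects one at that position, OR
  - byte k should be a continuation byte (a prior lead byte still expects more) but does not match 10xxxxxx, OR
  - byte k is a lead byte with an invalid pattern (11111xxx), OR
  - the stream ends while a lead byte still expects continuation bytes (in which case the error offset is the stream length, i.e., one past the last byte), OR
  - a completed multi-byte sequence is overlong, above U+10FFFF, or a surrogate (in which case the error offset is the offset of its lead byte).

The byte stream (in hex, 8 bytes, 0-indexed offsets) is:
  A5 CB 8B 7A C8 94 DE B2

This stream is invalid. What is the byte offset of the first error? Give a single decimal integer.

Byte[0]=A5: INVALID lead byte (not 0xxx/110x/1110/11110)

Answer: 0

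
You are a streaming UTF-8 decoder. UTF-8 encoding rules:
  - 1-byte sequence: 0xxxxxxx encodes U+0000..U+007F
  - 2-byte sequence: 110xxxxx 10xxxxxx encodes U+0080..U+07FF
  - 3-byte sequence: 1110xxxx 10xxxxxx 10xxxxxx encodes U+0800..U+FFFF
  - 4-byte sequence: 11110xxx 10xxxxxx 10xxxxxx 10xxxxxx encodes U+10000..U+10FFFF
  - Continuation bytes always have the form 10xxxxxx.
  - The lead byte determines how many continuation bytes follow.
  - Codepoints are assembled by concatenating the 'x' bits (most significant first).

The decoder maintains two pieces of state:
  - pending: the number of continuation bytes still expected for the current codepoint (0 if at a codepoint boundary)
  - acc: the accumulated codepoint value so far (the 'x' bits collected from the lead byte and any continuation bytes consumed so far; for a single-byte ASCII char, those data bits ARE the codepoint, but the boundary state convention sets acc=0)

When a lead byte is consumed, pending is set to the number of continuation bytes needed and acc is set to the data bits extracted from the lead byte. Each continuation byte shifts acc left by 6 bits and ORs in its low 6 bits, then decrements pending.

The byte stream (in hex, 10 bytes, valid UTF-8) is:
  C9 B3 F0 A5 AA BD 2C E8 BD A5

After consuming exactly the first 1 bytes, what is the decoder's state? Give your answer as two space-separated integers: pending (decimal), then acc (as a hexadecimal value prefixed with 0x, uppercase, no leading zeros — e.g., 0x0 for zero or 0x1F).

Byte[0]=C9: 2-byte lead. pending=1, acc=0x9

Answer: 1 0x9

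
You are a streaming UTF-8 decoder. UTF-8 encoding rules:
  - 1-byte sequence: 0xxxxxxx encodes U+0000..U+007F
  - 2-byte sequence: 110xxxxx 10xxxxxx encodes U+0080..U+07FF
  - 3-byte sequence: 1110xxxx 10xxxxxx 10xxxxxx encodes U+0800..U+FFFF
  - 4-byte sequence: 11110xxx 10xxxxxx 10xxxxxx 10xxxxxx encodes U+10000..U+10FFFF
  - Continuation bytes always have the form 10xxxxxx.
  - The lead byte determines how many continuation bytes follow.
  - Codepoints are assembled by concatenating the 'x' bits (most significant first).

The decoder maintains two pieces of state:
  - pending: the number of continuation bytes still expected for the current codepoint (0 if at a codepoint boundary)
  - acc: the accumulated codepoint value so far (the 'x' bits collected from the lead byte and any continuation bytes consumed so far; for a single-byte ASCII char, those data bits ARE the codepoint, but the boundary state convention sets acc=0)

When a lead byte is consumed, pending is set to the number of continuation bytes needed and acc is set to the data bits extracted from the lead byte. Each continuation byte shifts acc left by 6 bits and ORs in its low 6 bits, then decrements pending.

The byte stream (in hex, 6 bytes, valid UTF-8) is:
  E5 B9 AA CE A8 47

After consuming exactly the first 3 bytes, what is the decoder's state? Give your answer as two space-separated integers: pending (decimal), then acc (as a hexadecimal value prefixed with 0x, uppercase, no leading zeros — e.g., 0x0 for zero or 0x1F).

Answer: 0 0x5E6A

Derivation:
Byte[0]=E5: 3-byte lead. pending=2, acc=0x5
Byte[1]=B9: continuation. acc=(acc<<6)|0x39=0x179, pending=1
Byte[2]=AA: continuation. acc=(acc<<6)|0x2A=0x5E6A, pending=0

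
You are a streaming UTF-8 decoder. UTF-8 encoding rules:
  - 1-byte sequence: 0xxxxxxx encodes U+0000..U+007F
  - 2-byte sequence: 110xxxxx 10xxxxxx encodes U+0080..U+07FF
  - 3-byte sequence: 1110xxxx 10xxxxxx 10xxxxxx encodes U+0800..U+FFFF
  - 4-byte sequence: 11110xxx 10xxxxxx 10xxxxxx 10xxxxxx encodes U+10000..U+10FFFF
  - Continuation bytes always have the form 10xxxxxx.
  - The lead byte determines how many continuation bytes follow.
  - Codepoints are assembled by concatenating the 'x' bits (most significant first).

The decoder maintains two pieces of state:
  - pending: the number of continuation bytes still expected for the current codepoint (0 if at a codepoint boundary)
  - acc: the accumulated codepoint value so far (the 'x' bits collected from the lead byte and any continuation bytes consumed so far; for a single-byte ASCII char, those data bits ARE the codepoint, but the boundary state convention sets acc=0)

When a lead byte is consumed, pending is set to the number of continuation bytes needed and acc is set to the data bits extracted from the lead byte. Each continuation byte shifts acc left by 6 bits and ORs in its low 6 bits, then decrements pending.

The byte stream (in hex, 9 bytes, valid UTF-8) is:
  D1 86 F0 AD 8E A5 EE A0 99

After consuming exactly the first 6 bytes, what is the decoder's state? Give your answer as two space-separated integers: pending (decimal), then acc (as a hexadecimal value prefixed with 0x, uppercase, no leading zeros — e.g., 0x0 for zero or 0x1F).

Byte[0]=D1: 2-byte lead. pending=1, acc=0x11
Byte[1]=86: continuation. acc=(acc<<6)|0x06=0x446, pending=0
Byte[2]=F0: 4-byte lead. pending=3, acc=0x0
Byte[3]=AD: continuation. acc=(acc<<6)|0x2D=0x2D, pending=2
Byte[4]=8E: continuation. acc=(acc<<6)|0x0E=0xB4E, pending=1
Byte[5]=A5: continuation. acc=(acc<<6)|0x25=0x2D3A5, pending=0

Answer: 0 0x2D3A5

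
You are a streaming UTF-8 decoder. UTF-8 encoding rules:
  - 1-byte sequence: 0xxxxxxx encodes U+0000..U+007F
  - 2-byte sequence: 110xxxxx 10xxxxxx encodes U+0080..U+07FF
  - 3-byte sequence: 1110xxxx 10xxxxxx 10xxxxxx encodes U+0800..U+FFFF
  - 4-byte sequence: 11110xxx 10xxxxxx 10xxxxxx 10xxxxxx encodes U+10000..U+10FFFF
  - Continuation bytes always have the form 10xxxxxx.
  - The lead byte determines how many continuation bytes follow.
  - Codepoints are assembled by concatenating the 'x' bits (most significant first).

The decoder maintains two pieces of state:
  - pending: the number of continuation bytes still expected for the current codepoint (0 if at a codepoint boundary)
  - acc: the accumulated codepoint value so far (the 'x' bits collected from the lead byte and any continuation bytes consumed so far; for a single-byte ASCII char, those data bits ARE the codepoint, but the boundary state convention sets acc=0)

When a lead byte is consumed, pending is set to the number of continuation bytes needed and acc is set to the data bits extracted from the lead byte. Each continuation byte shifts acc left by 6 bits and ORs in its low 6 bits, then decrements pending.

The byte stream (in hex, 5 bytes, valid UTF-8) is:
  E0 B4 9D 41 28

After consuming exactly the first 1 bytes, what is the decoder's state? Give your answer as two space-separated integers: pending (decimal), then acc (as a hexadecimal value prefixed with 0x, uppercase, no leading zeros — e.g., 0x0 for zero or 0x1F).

Answer: 2 0x0

Derivation:
Byte[0]=E0: 3-byte lead. pending=2, acc=0x0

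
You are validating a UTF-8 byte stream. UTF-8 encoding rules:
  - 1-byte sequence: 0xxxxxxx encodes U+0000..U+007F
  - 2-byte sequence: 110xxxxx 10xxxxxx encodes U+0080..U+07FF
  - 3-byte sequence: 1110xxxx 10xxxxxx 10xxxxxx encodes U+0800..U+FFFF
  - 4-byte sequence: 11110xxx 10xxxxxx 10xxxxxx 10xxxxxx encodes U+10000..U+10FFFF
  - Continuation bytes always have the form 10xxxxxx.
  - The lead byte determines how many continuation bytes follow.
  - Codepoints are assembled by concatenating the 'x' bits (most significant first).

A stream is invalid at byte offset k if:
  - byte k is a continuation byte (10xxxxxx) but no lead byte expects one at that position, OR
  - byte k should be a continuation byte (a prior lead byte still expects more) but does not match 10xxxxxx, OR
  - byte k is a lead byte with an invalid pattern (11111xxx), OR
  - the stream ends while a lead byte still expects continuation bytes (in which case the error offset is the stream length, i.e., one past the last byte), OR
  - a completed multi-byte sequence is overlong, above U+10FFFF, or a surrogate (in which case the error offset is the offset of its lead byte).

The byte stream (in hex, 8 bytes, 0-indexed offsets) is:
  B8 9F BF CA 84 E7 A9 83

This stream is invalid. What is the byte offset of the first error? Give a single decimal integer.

Byte[0]=B8: INVALID lead byte (not 0xxx/110x/1110/11110)

Answer: 0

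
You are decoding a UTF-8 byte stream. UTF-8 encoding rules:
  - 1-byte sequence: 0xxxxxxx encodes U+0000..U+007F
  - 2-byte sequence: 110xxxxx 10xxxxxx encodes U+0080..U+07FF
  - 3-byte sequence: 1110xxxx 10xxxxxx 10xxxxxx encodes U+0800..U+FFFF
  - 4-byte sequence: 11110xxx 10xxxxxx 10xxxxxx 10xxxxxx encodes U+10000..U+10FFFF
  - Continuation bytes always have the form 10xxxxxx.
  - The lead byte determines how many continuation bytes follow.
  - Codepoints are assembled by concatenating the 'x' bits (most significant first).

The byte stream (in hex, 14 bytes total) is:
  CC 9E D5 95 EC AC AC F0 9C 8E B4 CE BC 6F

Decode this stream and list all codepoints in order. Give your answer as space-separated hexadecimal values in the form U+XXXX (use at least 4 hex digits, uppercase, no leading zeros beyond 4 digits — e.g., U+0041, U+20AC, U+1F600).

Answer: U+031E U+0555 U+CB2C U+1C3B4 U+03BC U+006F

Derivation:
Byte[0]=CC: 2-byte lead, need 1 cont bytes. acc=0xC
Byte[1]=9E: continuation. acc=(acc<<6)|0x1E=0x31E
Completed: cp=U+031E (starts at byte 0)
Byte[2]=D5: 2-byte lead, need 1 cont bytes. acc=0x15
Byte[3]=95: continuation. acc=(acc<<6)|0x15=0x555
Completed: cp=U+0555 (starts at byte 2)
Byte[4]=EC: 3-byte lead, need 2 cont bytes. acc=0xC
Byte[5]=AC: continuation. acc=(acc<<6)|0x2C=0x32C
Byte[6]=AC: continuation. acc=(acc<<6)|0x2C=0xCB2C
Completed: cp=U+CB2C (starts at byte 4)
Byte[7]=F0: 4-byte lead, need 3 cont bytes. acc=0x0
Byte[8]=9C: continuation. acc=(acc<<6)|0x1C=0x1C
Byte[9]=8E: continuation. acc=(acc<<6)|0x0E=0x70E
Byte[10]=B4: continuation. acc=(acc<<6)|0x34=0x1C3B4
Completed: cp=U+1C3B4 (starts at byte 7)
Byte[11]=CE: 2-byte lead, need 1 cont bytes. acc=0xE
Byte[12]=BC: continuation. acc=(acc<<6)|0x3C=0x3BC
Completed: cp=U+03BC (starts at byte 11)
Byte[13]=6F: 1-byte ASCII. cp=U+006F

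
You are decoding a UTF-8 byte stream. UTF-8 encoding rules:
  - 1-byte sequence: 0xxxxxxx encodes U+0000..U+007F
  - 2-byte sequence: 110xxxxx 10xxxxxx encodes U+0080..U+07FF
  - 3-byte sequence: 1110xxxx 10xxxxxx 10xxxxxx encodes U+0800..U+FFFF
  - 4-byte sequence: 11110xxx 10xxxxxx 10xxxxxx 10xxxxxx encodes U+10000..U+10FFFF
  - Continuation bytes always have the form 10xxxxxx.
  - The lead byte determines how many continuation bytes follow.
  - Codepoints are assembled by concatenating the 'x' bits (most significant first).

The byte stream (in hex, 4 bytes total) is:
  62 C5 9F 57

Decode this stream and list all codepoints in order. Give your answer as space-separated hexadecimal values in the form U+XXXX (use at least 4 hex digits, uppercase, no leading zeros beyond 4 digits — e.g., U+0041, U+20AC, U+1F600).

Byte[0]=62: 1-byte ASCII. cp=U+0062
Byte[1]=C5: 2-byte lead, need 1 cont bytes. acc=0x5
Byte[2]=9F: continuation. acc=(acc<<6)|0x1F=0x15F
Completed: cp=U+015F (starts at byte 1)
Byte[3]=57: 1-byte ASCII. cp=U+0057

Answer: U+0062 U+015F U+0057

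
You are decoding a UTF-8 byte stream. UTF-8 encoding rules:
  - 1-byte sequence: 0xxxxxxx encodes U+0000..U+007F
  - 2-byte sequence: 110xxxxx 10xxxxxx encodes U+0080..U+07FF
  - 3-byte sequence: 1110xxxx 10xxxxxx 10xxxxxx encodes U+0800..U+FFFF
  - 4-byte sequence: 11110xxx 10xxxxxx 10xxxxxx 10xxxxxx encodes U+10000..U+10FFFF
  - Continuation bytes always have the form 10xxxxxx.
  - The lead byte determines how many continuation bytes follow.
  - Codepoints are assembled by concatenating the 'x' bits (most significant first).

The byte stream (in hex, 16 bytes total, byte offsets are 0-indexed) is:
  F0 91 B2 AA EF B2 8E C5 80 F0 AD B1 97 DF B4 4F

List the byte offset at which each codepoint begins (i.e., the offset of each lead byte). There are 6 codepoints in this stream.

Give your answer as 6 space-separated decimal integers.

Byte[0]=F0: 4-byte lead, need 3 cont bytes. acc=0x0
Byte[1]=91: continuation. acc=(acc<<6)|0x11=0x11
Byte[2]=B2: continuation. acc=(acc<<6)|0x32=0x472
Byte[3]=AA: continuation. acc=(acc<<6)|0x2A=0x11CAA
Completed: cp=U+11CAA (starts at byte 0)
Byte[4]=EF: 3-byte lead, need 2 cont bytes. acc=0xF
Byte[5]=B2: continuation. acc=(acc<<6)|0x32=0x3F2
Byte[6]=8E: continuation. acc=(acc<<6)|0x0E=0xFC8E
Completed: cp=U+FC8E (starts at byte 4)
Byte[7]=C5: 2-byte lead, need 1 cont bytes. acc=0x5
Byte[8]=80: continuation. acc=(acc<<6)|0x00=0x140
Completed: cp=U+0140 (starts at byte 7)
Byte[9]=F0: 4-byte lead, need 3 cont bytes. acc=0x0
Byte[10]=AD: continuation. acc=(acc<<6)|0x2D=0x2D
Byte[11]=B1: continuation. acc=(acc<<6)|0x31=0xB71
Byte[12]=97: continuation. acc=(acc<<6)|0x17=0x2DC57
Completed: cp=U+2DC57 (starts at byte 9)
Byte[13]=DF: 2-byte lead, need 1 cont bytes. acc=0x1F
Byte[14]=B4: continuation. acc=(acc<<6)|0x34=0x7F4
Completed: cp=U+07F4 (starts at byte 13)
Byte[15]=4F: 1-byte ASCII. cp=U+004F

Answer: 0 4 7 9 13 15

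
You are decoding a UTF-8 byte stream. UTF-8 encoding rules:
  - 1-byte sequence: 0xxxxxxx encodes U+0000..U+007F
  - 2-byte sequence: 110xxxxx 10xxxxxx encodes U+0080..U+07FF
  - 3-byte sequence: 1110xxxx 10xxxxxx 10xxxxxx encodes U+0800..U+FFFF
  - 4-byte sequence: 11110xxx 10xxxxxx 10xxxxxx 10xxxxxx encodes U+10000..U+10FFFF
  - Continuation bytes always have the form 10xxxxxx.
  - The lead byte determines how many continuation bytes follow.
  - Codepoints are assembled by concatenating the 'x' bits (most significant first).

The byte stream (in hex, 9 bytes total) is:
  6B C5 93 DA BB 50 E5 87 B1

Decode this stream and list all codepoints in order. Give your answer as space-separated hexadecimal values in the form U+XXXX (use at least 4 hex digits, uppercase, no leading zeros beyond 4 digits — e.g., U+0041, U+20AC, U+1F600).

Byte[0]=6B: 1-byte ASCII. cp=U+006B
Byte[1]=C5: 2-byte lead, need 1 cont bytes. acc=0x5
Byte[2]=93: continuation. acc=(acc<<6)|0x13=0x153
Completed: cp=U+0153 (starts at byte 1)
Byte[3]=DA: 2-byte lead, need 1 cont bytes. acc=0x1A
Byte[4]=BB: continuation. acc=(acc<<6)|0x3B=0x6BB
Completed: cp=U+06BB (starts at byte 3)
Byte[5]=50: 1-byte ASCII. cp=U+0050
Byte[6]=E5: 3-byte lead, need 2 cont bytes. acc=0x5
Byte[7]=87: continuation. acc=(acc<<6)|0x07=0x147
Byte[8]=B1: continuation. acc=(acc<<6)|0x31=0x51F1
Completed: cp=U+51F1 (starts at byte 6)

Answer: U+006B U+0153 U+06BB U+0050 U+51F1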